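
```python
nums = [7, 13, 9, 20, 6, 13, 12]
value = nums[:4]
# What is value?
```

nums has length 7. The slice nums[:4] selects indices [0, 1, 2, 3] (0->7, 1->13, 2->9, 3->20), giving [7, 13, 9, 20].

[7, 13, 9, 20]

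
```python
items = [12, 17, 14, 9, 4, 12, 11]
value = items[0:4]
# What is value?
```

items has length 7. The slice items[0:4] selects indices [0, 1, 2, 3] (0->12, 1->17, 2->14, 3->9), giving [12, 17, 14, 9].

[12, 17, 14, 9]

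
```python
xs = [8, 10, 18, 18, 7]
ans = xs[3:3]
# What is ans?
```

xs has length 5. The slice xs[3:3] resolves to an empty index range, so the result is [].

[]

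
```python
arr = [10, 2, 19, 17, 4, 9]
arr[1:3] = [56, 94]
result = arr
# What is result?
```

arr starts as [10, 2, 19, 17, 4, 9] (length 6). The slice arr[1:3] covers indices [1, 2] with values [2, 19]. Replacing that slice with [56, 94] (same length) produces [10, 56, 94, 17, 4, 9].

[10, 56, 94, 17, 4, 9]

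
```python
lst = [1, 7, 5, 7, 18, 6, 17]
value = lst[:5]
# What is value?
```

lst has length 7. The slice lst[:5] selects indices [0, 1, 2, 3, 4] (0->1, 1->7, 2->5, 3->7, 4->18), giving [1, 7, 5, 7, 18].

[1, 7, 5, 7, 18]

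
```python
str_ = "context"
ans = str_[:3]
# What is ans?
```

str_ has length 7. The slice str_[:3] selects indices [0, 1, 2] (0->'c', 1->'o', 2->'n'), giving 'con'.

'con'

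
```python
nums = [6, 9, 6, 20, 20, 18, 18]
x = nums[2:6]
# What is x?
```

nums has length 7. The slice nums[2:6] selects indices [2, 3, 4, 5] (2->6, 3->20, 4->20, 5->18), giving [6, 20, 20, 18].

[6, 20, 20, 18]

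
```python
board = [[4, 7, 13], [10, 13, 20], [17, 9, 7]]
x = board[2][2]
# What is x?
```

board[2] = [17, 9, 7]. Taking column 2 of that row yields 7.

7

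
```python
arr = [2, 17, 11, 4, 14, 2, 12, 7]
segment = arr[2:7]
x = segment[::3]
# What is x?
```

arr has length 8. The slice arr[2:7] selects indices [2, 3, 4, 5, 6] (2->11, 3->4, 4->14, 5->2, 6->12), giving [11, 4, 14, 2, 12]. So segment = [11, 4, 14, 2, 12]. segment has length 5. The slice segment[::3] selects indices [0, 3] (0->11, 3->2), giving [11, 2].

[11, 2]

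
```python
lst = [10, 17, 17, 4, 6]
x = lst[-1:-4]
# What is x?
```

lst has length 5. The slice lst[-1:-4] resolves to an empty index range, so the result is [].

[]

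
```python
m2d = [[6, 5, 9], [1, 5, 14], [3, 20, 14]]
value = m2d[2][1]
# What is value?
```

m2d[2] = [3, 20, 14]. Taking column 1 of that row yields 20.

20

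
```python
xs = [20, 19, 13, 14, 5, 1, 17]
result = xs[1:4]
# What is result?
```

xs has length 7. The slice xs[1:4] selects indices [1, 2, 3] (1->19, 2->13, 3->14), giving [19, 13, 14].

[19, 13, 14]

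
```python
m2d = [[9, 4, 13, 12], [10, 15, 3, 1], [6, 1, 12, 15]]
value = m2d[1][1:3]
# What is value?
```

m2d[1] = [10, 15, 3, 1]. m2d[1] has length 4. The slice m2d[1][1:3] selects indices [1, 2] (1->15, 2->3), giving [15, 3].

[15, 3]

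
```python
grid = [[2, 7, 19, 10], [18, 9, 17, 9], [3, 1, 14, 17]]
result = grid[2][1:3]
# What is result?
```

grid[2] = [3, 1, 14, 17]. grid[2] has length 4. The slice grid[2][1:3] selects indices [1, 2] (1->1, 2->14), giving [1, 14].

[1, 14]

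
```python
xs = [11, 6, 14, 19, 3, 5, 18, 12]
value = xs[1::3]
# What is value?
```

xs has length 8. The slice xs[1::3] selects indices [1, 4, 7] (1->6, 4->3, 7->12), giving [6, 3, 12].

[6, 3, 12]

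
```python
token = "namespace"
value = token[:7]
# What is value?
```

token has length 9. The slice token[:7] selects indices [0, 1, 2, 3, 4, 5, 6] (0->'n', 1->'a', 2->'m', 3->'e', 4->'s', 5->'p', 6->'a'), giving 'namespa'.

'namespa'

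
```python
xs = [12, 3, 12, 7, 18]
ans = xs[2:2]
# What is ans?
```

xs has length 5. The slice xs[2:2] resolves to an empty index range, so the result is [].

[]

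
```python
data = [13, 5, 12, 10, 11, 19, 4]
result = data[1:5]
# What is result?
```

data has length 7. The slice data[1:5] selects indices [1, 2, 3, 4] (1->5, 2->12, 3->10, 4->11), giving [5, 12, 10, 11].

[5, 12, 10, 11]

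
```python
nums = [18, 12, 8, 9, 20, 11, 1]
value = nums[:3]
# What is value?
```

nums has length 7. The slice nums[:3] selects indices [0, 1, 2] (0->18, 1->12, 2->8), giving [18, 12, 8].

[18, 12, 8]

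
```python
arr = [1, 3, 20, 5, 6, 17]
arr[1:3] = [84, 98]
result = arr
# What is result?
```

arr starts as [1, 3, 20, 5, 6, 17] (length 6). The slice arr[1:3] covers indices [1, 2] with values [3, 20]. Replacing that slice with [84, 98] (same length) produces [1, 84, 98, 5, 6, 17].

[1, 84, 98, 5, 6, 17]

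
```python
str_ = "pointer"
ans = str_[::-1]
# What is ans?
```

str_ has length 7. The slice str_[::-1] selects indices [6, 5, 4, 3, 2, 1, 0] (6->'r', 5->'e', 4->'t', 3->'n', 2->'i', 1->'o', 0->'p'), giving 'retniop'.

'retniop'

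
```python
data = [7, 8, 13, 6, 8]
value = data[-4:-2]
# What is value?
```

data has length 5. The slice data[-4:-2] selects indices [1, 2] (1->8, 2->13), giving [8, 13].

[8, 13]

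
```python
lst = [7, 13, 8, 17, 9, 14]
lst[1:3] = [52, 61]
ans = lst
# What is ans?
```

lst starts as [7, 13, 8, 17, 9, 14] (length 6). The slice lst[1:3] covers indices [1, 2] with values [13, 8]. Replacing that slice with [52, 61] (same length) produces [7, 52, 61, 17, 9, 14].

[7, 52, 61, 17, 9, 14]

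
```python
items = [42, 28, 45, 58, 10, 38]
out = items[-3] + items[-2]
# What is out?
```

items has length 6. Negative index -3 maps to positive index 6 + (-3) = 3. items[3] = 58.
items has length 6. Negative index -2 maps to positive index 6 + (-2) = 4. items[4] = 10.
Sum: 58 + 10 = 68.

68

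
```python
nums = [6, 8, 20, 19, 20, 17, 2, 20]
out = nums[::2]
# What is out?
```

nums has length 8. The slice nums[::2] selects indices [0, 2, 4, 6] (0->6, 2->20, 4->20, 6->2), giving [6, 20, 20, 2].

[6, 20, 20, 2]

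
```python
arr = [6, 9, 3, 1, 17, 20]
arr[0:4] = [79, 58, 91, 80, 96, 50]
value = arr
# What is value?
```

arr starts as [6, 9, 3, 1, 17, 20] (length 6). The slice arr[0:4] covers indices [0, 1, 2, 3] with values [6, 9, 3, 1]. Replacing that slice with [79, 58, 91, 80, 96, 50] (different length) produces [79, 58, 91, 80, 96, 50, 17, 20].

[79, 58, 91, 80, 96, 50, 17, 20]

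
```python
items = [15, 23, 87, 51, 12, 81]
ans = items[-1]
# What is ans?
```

items has length 6. Negative index -1 maps to positive index 6 + (-1) = 5. items[5] = 81.

81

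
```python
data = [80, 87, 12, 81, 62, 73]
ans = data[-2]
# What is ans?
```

data has length 6. Negative index -2 maps to positive index 6 + (-2) = 4. data[4] = 62.

62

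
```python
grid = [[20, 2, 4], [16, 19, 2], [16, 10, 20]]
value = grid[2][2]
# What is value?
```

grid[2] = [16, 10, 20]. Taking column 2 of that row yields 20.

20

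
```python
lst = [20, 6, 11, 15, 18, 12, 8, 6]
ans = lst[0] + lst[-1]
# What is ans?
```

lst has length 8. lst[0] = 20.
lst has length 8. Negative index -1 maps to positive index 8 + (-1) = 7. lst[7] = 6.
Sum: 20 + 6 = 26.

26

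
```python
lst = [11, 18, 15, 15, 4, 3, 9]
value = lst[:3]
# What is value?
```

lst has length 7. The slice lst[:3] selects indices [0, 1, 2] (0->11, 1->18, 2->15), giving [11, 18, 15].

[11, 18, 15]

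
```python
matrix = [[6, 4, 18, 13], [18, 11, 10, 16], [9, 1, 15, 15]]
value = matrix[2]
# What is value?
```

matrix has 3 rows. Row 2 is [9, 1, 15, 15].

[9, 1, 15, 15]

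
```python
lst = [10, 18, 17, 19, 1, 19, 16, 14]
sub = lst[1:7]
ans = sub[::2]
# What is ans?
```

lst has length 8. The slice lst[1:7] selects indices [1, 2, 3, 4, 5, 6] (1->18, 2->17, 3->19, 4->1, 5->19, 6->16), giving [18, 17, 19, 1, 19, 16]. So sub = [18, 17, 19, 1, 19, 16]. sub has length 6. The slice sub[::2] selects indices [0, 2, 4] (0->18, 2->19, 4->19), giving [18, 19, 19].

[18, 19, 19]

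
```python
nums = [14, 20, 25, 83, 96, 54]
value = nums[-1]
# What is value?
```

nums has length 6. Negative index -1 maps to positive index 6 + (-1) = 5. nums[5] = 54.

54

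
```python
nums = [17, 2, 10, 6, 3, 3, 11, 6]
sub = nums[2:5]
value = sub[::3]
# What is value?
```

nums has length 8. The slice nums[2:5] selects indices [2, 3, 4] (2->10, 3->6, 4->3), giving [10, 6, 3]. So sub = [10, 6, 3]. sub has length 3. The slice sub[::3] selects indices [0] (0->10), giving [10].

[10]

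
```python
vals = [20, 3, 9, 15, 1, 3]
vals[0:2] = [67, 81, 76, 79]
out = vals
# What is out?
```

vals starts as [20, 3, 9, 15, 1, 3] (length 6). The slice vals[0:2] covers indices [0, 1] with values [20, 3]. Replacing that slice with [67, 81, 76, 79] (different length) produces [67, 81, 76, 79, 9, 15, 1, 3].

[67, 81, 76, 79, 9, 15, 1, 3]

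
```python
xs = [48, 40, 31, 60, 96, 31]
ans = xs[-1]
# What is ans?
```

xs has length 6. Negative index -1 maps to positive index 6 + (-1) = 5. xs[5] = 31.

31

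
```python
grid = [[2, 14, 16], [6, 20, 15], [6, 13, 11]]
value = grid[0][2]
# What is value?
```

grid[0] = [2, 14, 16]. Taking column 2 of that row yields 16.

16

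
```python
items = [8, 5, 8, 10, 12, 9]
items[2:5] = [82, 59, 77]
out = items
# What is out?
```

items starts as [8, 5, 8, 10, 12, 9] (length 6). The slice items[2:5] covers indices [2, 3, 4] with values [8, 10, 12]. Replacing that slice with [82, 59, 77] (same length) produces [8, 5, 82, 59, 77, 9].

[8, 5, 82, 59, 77, 9]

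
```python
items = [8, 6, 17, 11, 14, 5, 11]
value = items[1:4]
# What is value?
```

items has length 7. The slice items[1:4] selects indices [1, 2, 3] (1->6, 2->17, 3->11), giving [6, 17, 11].

[6, 17, 11]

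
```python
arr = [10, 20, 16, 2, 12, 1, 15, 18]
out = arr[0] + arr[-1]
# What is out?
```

arr has length 8. arr[0] = 10.
arr has length 8. Negative index -1 maps to positive index 8 + (-1) = 7. arr[7] = 18.
Sum: 10 + 18 = 28.

28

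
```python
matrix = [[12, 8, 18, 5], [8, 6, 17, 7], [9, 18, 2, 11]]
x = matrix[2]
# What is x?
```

matrix has 3 rows. Row 2 is [9, 18, 2, 11].

[9, 18, 2, 11]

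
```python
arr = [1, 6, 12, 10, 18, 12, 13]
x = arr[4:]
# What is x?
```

arr has length 7. The slice arr[4:] selects indices [4, 5, 6] (4->18, 5->12, 6->13), giving [18, 12, 13].

[18, 12, 13]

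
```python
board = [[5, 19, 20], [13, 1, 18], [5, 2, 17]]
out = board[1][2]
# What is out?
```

board[1] = [13, 1, 18]. Taking column 2 of that row yields 18.

18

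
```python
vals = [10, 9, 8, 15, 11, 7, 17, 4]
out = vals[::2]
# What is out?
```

vals has length 8. The slice vals[::2] selects indices [0, 2, 4, 6] (0->10, 2->8, 4->11, 6->17), giving [10, 8, 11, 17].

[10, 8, 11, 17]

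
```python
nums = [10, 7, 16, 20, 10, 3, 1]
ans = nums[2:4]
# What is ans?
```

nums has length 7. The slice nums[2:4] selects indices [2, 3] (2->16, 3->20), giving [16, 20].

[16, 20]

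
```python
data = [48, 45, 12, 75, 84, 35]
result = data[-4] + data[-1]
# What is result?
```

data has length 6. Negative index -4 maps to positive index 6 + (-4) = 2. data[2] = 12.
data has length 6. Negative index -1 maps to positive index 6 + (-1) = 5. data[5] = 35.
Sum: 12 + 35 = 47.

47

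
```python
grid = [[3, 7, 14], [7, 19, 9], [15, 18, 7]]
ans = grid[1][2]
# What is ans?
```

grid[1] = [7, 19, 9]. Taking column 2 of that row yields 9.

9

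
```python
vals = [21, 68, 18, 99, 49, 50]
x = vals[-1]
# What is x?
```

vals has length 6. Negative index -1 maps to positive index 6 + (-1) = 5. vals[5] = 50.

50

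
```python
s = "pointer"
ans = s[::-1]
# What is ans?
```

s has length 7. The slice s[::-1] selects indices [6, 5, 4, 3, 2, 1, 0] (6->'r', 5->'e', 4->'t', 3->'n', 2->'i', 1->'o', 0->'p'), giving 'retniop'.

'retniop'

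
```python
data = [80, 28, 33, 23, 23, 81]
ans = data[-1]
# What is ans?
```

data has length 6. Negative index -1 maps to positive index 6 + (-1) = 5. data[5] = 81.

81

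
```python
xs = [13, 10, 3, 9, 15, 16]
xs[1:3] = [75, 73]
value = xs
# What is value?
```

xs starts as [13, 10, 3, 9, 15, 16] (length 6). The slice xs[1:3] covers indices [1, 2] with values [10, 3]. Replacing that slice with [75, 73] (same length) produces [13, 75, 73, 9, 15, 16].

[13, 75, 73, 9, 15, 16]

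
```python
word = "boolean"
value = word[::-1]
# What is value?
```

word has length 7. The slice word[::-1] selects indices [6, 5, 4, 3, 2, 1, 0] (6->'n', 5->'a', 4->'e', 3->'l', 2->'o', 1->'o', 0->'b'), giving 'naeloob'.

'naeloob'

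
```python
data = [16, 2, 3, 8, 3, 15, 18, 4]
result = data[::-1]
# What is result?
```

data has length 8. The slice data[::-1] selects indices [7, 6, 5, 4, 3, 2, 1, 0] (7->4, 6->18, 5->15, 4->3, 3->8, 2->3, 1->2, 0->16), giving [4, 18, 15, 3, 8, 3, 2, 16].

[4, 18, 15, 3, 8, 3, 2, 16]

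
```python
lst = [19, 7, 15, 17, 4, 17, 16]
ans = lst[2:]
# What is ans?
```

lst has length 7. The slice lst[2:] selects indices [2, 3, 4, 5, 6] (2->15, 3->17, 4->4, 5->17, 6->16), giving [15, 17, 4, 17, 16].

[15, 17, 4, 17, 16]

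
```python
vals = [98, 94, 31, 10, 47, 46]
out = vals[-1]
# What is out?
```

vals has length 6. Negative index -1 maps to positive index 6 + (-1) = 5. vals[5] = 46.

46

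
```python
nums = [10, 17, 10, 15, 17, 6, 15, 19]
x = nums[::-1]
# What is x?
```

nums has length 8. The slice nums[::-1] selects indices [7, 6, 5, 4, 3, 2, 1, 0] (7->19, 6->15, 5->6, 4->17, 3->15, 2->10, 1->17, 0->10), giving [19, 15, 6, 17, 15, 10, 17, 10].

[19, 15, 6, 17, 15, 10, 17, 10]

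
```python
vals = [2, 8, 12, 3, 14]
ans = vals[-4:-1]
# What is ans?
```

vals has length 5. The slice vals[-4:-1] selects indices [1, 2, 3] (1->8, 2->12, 3->3), giving [8, 12, 3].

[8, 12, 3]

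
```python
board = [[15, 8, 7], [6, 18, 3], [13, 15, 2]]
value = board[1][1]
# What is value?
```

board[1] = [6, 18, 3]. Taking column 1 of that row yields 18.

18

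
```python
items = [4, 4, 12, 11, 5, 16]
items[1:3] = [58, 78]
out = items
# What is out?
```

items starts as [4, 4, 12, 11, 5, 16] (length 6). The slice items[1:3] covers indices [1, 2] with values [4, 12]. Replacing that slice with [58, 78] (same length) produces [4, 58, 78, 11, 5, 16].

[4, 58, 78, 11, 5, 16]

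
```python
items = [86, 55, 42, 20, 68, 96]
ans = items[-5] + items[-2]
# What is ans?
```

items has length 6. Negative index -5 maps to positive index 6 + (-5) = 1. items[1] = 55.
items has length 6. Negative index -2 maps to positive index 6 + (-2) = 4. items[4] = 68.
Sum: 55 + 68 = 123.

123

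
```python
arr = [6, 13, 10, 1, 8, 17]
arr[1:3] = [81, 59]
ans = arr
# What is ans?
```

arr starts as [6, 13, 10, 1, 8, 17] (length 6). The slice arr[1:3] covers indices [1, 2] with values [13, 10]. Replacing that slice with [81, 59] (same length) produces [6, 81, 59, 1, 8, 17].

[6, 81, 59, 1, 8, 17]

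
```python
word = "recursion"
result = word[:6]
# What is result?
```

word has length 9. The slice word[:6] selects indices [0, 1, 2, 3, 4, 5] (0->'r', 1->'e', 2->'c', 3->'u', 4->'r', 5->'s'), giving 'recurs'.

'recurs'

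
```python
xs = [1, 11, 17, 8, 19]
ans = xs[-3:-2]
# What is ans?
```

xs has length 5. The slice xs[-3:-2] selects indices [2] (2->17), giving [17].

[17]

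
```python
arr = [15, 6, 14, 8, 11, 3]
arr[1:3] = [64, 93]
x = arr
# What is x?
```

arr starts as [15, 6, 14, 8, 11, 3] (length 6). The slice arr[1:3] covers indices [1, 2] with values [6, 14]. Replacing that slice with [64, 93] (same length) produces [15, 64, 93, 8, 11, 3].

[15, 64, 93, 8, 11, 3]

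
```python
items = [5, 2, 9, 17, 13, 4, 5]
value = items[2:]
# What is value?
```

items has length 7. The slice items[2:] selects indices [2, 3, 4, 5, 6] (2->9, 3->17, 4->13, 5->4, 6->5), giving [9, 17, 13, 4, 5].

[9, 17, 13, 4, 5]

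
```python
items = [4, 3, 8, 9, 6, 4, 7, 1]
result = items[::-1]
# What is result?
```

items has length 8. The slice items[::-1] selects indices [7, 6, 5, 4, 3, 2, 1, 0] (7->1, 6->7, 5->4, 4->6, 3->9, 2->8, 1->3, 0->4), giving [1, 7, 4, 6, 9, 8, 3, 4].

[1, 7, 4, 6, 9, 8, 3, 4]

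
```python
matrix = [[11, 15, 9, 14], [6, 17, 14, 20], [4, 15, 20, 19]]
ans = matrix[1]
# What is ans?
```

matrix has 3 rows. Row 1 is [6, 17, 14, 20].

[6, 17, 14, 20]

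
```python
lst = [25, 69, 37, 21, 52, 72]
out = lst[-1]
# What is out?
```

lst has length 6. Negative index -1 maps to positive index 6 + (-1) = 5. lst[5] = 72.

72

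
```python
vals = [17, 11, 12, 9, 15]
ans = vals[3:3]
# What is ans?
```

vals has length 5. The slice vals[3:3] resolves to an empty index range, so the result is [].

[]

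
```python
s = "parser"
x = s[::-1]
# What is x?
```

s has length 6. The slice s[::-1] selects indices [5, 4, 3, 2, 1, 0] (5->'r', 4->'e', 3->'s', 2->'r', 1->'a', 0->'p'), giving 'resrap'.

'resrap'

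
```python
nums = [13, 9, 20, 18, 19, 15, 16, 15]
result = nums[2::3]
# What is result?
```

nums has length 8. The slice nums[2::3] selects indices [2, 5] (2->20, 5->15), giving [20, 15].

[20, 15]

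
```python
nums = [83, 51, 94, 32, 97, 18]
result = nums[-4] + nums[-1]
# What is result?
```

nums has length 6. Negative index -4 maps to positive index 6 + (-4) = 2. nums[2] = 94.
nums has length 6. Negative index -1 maps to positive index 6 + (-1) = 5. nums[5] = 18.
Sum: 94 + 18 = 112.

112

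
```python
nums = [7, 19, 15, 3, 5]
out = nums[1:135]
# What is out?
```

nums has length 5. The slice nums[1:135] selects indices [1, 2, 3, 4] (1->19, 2->15, 3->3, 4->5), giving [19, 15, 3, 5].

[19, 15, 3, 5]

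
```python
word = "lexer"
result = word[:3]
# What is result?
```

word has length 5. The slice word[:3] selects indices [0, 1, 2] (0->'l', 1->'e', 2->'x'), giving 'lex'.

'lex'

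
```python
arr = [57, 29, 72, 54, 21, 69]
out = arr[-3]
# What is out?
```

arr has length 6. Negative index -3 maps to positive index 6 + (-3) = 3. arr[3] = 54.

54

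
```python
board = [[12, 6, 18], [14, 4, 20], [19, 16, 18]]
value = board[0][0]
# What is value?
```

board[0] = [12, 6, 18]. Taking column 0 of that row yields 12.

12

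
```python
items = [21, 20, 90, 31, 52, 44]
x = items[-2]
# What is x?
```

items has length 6. Negative index -2 maps to positive index 6 + (-2) = 4. items[4] = 52.

52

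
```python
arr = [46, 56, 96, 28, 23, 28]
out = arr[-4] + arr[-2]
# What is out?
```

arr has length 6. Negative index -4 maps to positive index 6 + (-4) = 2. arr[2] = 96.
arr has length 6. Negative index -2 maps to positive index 6 + (-2) = 4. arr[4] = 23.
Sum: 96 + 23 = 119.

119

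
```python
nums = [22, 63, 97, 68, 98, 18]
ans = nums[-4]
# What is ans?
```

nums has length 6. Negative index -4 maps to positive index 6 + (-4) = 2. nums[2] = 97.

97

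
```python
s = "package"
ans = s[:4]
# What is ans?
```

s has length 7. The slice s[:4] selects indices [0, 1, 2, 3] (0->'p', 1->'a', 2->'c', 3->'k'), giving 'pack'.

'pack'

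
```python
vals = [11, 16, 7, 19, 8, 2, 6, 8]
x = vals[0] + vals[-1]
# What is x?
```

vals has length 8. vals[0] = 11.
vals has length 8. Negative index -1 maps to positive index 8 + (-1) = 7. vals[7] = 8.
Sum: 11 + 8 = 19.

19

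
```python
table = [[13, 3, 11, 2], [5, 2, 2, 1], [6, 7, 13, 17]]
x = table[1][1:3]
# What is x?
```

table[1] = [5, 2, 2, 1]. table[1] has length 4. The slice table[1][1:3] selects indices [1, 2] (1->2, 2->2), giving [2, 2].

[2, 2]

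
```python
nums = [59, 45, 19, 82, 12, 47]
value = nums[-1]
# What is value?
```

nums has length 6. Negative index -1 maps to positive index 6 + (-1) = 5. nums[5] = 47.

47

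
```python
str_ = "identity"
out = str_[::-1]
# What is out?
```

str_ has length 8. The slice str_[::-1] selects indices [7, 6, 5, 4, 3, 2, 1, 0] (7->'y', 6->'t', 5->'i', 4->'t', 3->'n', 2->'e', 1->'d', 0->'i'), giving 'ytitnedi'.

'ytitnedi'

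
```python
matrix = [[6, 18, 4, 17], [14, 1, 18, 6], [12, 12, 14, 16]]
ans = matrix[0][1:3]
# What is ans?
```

matrix[0] = [6, 18, 4, 17]. matrix[0] has length 4. The slice matrix[0][1:3] selects indices [1, 2] (1->18, 2->4), giving [18, 4].

[18, 4]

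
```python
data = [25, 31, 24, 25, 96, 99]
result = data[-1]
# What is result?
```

data has length 6. Negative index -1 maps to positive index 6 + (-1) = 5. data[5] = 99.

99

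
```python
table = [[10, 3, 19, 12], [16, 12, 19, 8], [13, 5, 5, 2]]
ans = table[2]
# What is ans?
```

table has 3 rows. Row 2 is [13, 5, 5, 2].

[13, 5, 5, 2]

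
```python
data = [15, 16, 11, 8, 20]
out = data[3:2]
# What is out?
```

data has length 5. The slice data[3:2] resolves to an empty index range, so the result is [].

[]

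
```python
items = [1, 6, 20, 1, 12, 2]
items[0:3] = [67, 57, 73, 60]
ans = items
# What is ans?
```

items starts as [1, 6, 20, 1, 12, 2] (length 6). The slice items[0:3] covers indices [0, 1, 2] with values [1, 6, 20]. Replacing that slice with [67, 57, 73, 60] (different length) produces [67, 57, 73, 60, 1, 12, 2].

[67, 57, 73, 60, 1, 12, 2]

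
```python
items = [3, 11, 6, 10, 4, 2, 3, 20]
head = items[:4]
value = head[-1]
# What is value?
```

items has length 8. The slice items[:4] selects indices [0, 1, 2, 3] (0->3, 1->11, 2->6, 3->10), giving [3, 11, 6, 10]. So head = [3, 11, 6, 10]. Then head[-1] = 10.

10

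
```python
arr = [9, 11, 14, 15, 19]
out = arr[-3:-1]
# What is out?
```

arr has length 5. The slice arr[-3:-1] selects indices [2, 3] (2->14, 3->15), giving [14, 15].

[14, 15]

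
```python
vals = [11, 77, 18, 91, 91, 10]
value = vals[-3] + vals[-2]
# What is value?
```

vals has length 6. Negative index -3 maps to positive index 6 + (-3) = 3. vals[3] = 91.
vals has length 6. Negative index -2 maps to positive index 6 + (-2) = 4. vals[4] = 91.
Sum: 91 + 91 = 182.

182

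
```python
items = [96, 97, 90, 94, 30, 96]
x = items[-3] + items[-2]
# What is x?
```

items has length 6. Negative index -3 maps to positive index 6 + (-3) = 3. items[3] = 94.
items has length 6. Negative index -2 maps to positive index 6 + (-2) = 4. items[4] = 30.
Sum: 94 + 30 = 124.

124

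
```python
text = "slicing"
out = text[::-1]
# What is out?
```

text has length 7. The slice text[::-1] selects indices [6, 5, 4, 3, 2, 1, 0] (6->'g', 5->'n', 4->'i', 3->'c', 2->'i', 1->'l', 0->'s'), giving 'gnicils'.

'gnicils'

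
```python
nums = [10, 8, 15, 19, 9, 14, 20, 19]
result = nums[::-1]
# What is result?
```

nums has length 8. The slice nums[::-1] selects indices [7, 6, 5, 4, 3, 2, 1, 0] (7->19, 6->20, 5->14, 4->9, 3->19, 2->15, 1->8, 0->10), giving [19, 20, 14, 9, 19, 15, 8, 10].

[19, 20, 14, 9, 19, 15, 8, 10]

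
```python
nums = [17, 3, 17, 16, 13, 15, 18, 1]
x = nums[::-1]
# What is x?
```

nums has length 8. The slice nums[::-1] selects indices [7, 6, 5, 4, 3, 2, 1, 0] (7->1, 6->18, 5->15, 4->13, 3->16, 2->17, 1->3, 0->17), giving [1, 18, 15, 13, 16, 17, 3, 17].

[1, 18, 15, 13, 16, 17, 3, 17]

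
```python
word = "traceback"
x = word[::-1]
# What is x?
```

word has length 9. The slice word[::-1] selects indices [8, 7, 6, 5, 4, 3, 2, 1, 0] (8->'k', 7->'c', 6->'a', 5->'b', 4->'e', 3->'c', 2->'a', 1->'r', 0->'t'), giving 'kcabecart'.

'kcabecart'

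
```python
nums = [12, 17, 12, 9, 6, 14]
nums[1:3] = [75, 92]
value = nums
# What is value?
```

nums starts as [12, 17, 12, 9, 6, 14] (length 6). The slice nums[1:3] covers indices [1, 2] with values [17, 12]. Replacing that slice with [75, 92] (same length) produces [12, 75, 92, 9, 6, 14].

[12, 75, 92, 9, 6, 14]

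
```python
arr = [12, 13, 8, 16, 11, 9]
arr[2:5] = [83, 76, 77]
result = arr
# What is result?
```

arr starts as [12, 13, 8, 16, 11, 9] (length 6). The slice arr[2:5] covers indices [2, 3, 4] with values [8, 16, 11]. Replacing that slice with [83, 76, 77] (same length) produces [12, 13, 83, 76, 77, 9].

[12, 13, 83, 76, 77, 9]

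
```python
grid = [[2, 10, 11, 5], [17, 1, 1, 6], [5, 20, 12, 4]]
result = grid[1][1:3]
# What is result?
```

grid[1] = [17, 1, 1, 6]. grid[1] has length 4. The slice grid[1][1:3] selects indices [1, 2] (1->1, 2->1), giving [1, 1].

[1, 1]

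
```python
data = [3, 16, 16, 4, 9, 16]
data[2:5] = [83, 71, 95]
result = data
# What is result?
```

data starts as [3, 16, 16, 4, 9, 16] (length 6). The slice data[2:5] covers indices [2, 3, 4] with values [16, 4, 9]. Replacing that slice with [83, 71, 95] (same length) produces [3, 16, 83, 71, 95, 16].

[3, 16, 83, 71, 95, 16]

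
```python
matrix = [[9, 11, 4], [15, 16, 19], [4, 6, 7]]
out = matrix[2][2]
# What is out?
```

matrix[2] = [4, 6, 7]. Taking column 2 of that row yields 7.

7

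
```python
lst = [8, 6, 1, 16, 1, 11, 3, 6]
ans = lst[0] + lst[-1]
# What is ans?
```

lst has length 8. lst[0] = 8.
lst has length 8. Negative index -1 maps to positive index 8 + (-1) = 7. lst[7] = 6.
Sum: 8 + 6 = 14.

14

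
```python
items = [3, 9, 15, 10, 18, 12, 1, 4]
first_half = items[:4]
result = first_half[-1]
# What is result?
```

items has length 8. The slice items[:4] selects indices [0, 1, 2, 3] (0->3, 1->9, 2->15, 3->10), giving [3, 9, 15, 10]. So first_half = [3, 9, 15, 10]. Then first_half[-1] = 10.

10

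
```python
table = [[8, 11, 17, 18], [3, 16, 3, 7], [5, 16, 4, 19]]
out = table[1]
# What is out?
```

table has 3 rows. Row 1 is [3, 16, 3, 7].

[3, 16, 3, 7]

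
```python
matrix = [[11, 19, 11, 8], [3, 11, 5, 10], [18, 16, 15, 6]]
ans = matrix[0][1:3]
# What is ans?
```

matrix[0] = [11, 19, 11, 8]. matrix[0] has length 4. The slice matrix[0][1:3] selects indices [1, 2] (1->19, 2->11), giving [19, 11].

[19, 11]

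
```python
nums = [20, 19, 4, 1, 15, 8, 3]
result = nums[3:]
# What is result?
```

nums has length 7. The slice nums[3:] selects indices [3, 4, 5, 6] (3->1, 4->15, 5->8, 6->3), giving [1, 15, 8, 3].

[1, 15, 8, 3]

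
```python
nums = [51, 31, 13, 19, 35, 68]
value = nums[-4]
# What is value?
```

nums has length 6. Negative index -4 maps to positive index 6 + (-4) = 2. nums[2] = 13.

13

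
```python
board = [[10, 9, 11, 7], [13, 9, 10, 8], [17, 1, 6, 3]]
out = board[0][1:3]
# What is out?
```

board[0] = [10, 9, 11, 7]. board[0] has length 4. The slice board[0][1:3] selects indices [1, 2] (1->9, 2->11), giving [9, 11].

[9, 11]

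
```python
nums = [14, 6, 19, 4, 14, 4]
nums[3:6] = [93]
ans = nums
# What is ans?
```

nums starts as [14, 6, 19, 4, 14, 4] (length 6). The slice nums[3:6] covers indices [3, 4, 5] with values [4, 14, 4]. Replacing that slice with [93] (different length) produces [14, 6, 19, 93].

[14, 6, 19, 93]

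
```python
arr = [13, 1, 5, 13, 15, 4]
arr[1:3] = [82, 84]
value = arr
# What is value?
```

arr starts as [13, 1, 5, 13, 15, 4] (length 6). The slice arr[1:3] covers indices [1, 2] with values [1, 5]. Replacing that slice with [82, 84] (same length) produces [13, 82, 84, 13, 15, 4].

[13, 82, 84, 13, 15, 4]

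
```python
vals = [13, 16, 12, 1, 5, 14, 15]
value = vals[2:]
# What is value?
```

vals has length 7. The slice vals[2:] selects indices [2, 3, 4, 5, 6] (2->12, 3->1, 4->5, 5->14, 6->15), giving [12, 1, 5, 14, 15].

[12, 1, 5, 14, 15]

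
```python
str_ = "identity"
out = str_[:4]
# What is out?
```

str_ has length 8. The slice str_[:4] selects indices [0, 1, 2, 3] (0->'i', 1->'d', 2->'e', 3->'n'), giving 'iden'.

'iden'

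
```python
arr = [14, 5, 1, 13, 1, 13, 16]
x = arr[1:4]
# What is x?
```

arr has length 7. The slice arr[1:4] selects indices [1, 2, 3] (1->5, 2->1, 3->13), giving [5, 1, 13].

[5, 1, 13]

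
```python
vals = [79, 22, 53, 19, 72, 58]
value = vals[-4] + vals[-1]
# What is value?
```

vals has length 6. Negative index -4 maps to positive index 6 + (-4) = 2. vals[2] = 53.
vals has length 6. Negative index -1 maps to positive index 6 + (-1) = 5. vals[5] = 58.
Sum: 53 + 58 = 111.

111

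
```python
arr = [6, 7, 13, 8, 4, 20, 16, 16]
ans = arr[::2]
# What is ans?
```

arr has length 8. The slice arr[::2] selects indices [0, 2, 4, 6] (0->6, 2->13, 4->4, 6->16), giving [6, 13, 4, 16].

[6, 13, 4, 16]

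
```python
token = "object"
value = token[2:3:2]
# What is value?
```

token has length 6. The slice token[2:3:2] selects indices [2] (2->'j'), giving 'j'.

'j'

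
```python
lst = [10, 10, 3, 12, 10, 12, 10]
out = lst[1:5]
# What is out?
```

lst has length 7. The slice lst[1:5] selects indices [1, 2, 3, 4] (1->10, 2->3, 3->12, 4->10), giving [10, 3, 12, 10].

[10, 3, 12, 10]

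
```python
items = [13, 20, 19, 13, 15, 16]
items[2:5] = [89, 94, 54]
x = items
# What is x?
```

items starts as [13, 20, 19, 13, 15, 16] (length 6). The slice items[2:5] covers indices [2, 3, 4] with values [19, 13, 15]. Replacing that slice with [89, 94, 54] (same length) produces [13, 20, 89, 94, 54, 16].

[13, 20, 89, 94, 54, 16]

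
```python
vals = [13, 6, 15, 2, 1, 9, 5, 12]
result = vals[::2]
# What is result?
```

vals has length 8. The slice vals[::2] selects indices [0, 2, 4, 6] (0->13, 2->15, 4->1, 6->5), giving [13, 15, 1, 5].

[13, 15, 1, 5]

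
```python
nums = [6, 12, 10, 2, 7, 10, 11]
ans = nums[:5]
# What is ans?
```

nums has length 7. The slice nums[:5] selects indices [0, 1, 2, 3, 4] (0->6, 1->12, 2->10, 3->2, 4->7), giving [6, 12, 10, 2, 7].

[6, 12, 10, 2, 7]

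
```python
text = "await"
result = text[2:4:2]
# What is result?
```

text has length 5. The slice text[2:4:2] selects indices [2] (2->'a'), giving 'a'.

'a'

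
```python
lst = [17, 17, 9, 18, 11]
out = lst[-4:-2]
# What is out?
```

lst has length 5. The slice lst[-4:-2] selects indices [1, 2] (1->17, 2->9), giving [17, 9].

[17, 9]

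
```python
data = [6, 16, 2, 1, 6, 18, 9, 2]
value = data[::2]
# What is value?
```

data has length 8. The slice data[::2] selects indices [0, 2, 4, 6] (0->6, 2->2, 4->6, 6->9), giving [6, 2, 6, 9].

[6, 2, 6, 9]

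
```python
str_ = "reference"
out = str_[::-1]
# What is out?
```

str_ has length 9. The slice str_[::-1] selects indices [8, 7, 6, 5, 4, 3, 2, 1, 0] (8->'e', 7->'c', 6->'n', 5->'e', 4->'r', 3->'e', 2->'f', 1->'e', 0->'r'), giving 'ecnerefer'.

'ecnerefer'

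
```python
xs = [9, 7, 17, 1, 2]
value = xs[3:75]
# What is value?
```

xs has length 5. The slice xs[3:75] selects indices [3, 4] (3->1, 4->2), giving [1, 2].

[1, 2]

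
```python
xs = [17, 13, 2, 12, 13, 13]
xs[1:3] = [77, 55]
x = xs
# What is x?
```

xs starts as [17, 13, 2, 12, 13, 13] (length 6). The slice xs[1:3] covers indices [1, 2] with values [13, 2]. Replacing that slice with [77, 55] (same length) produces [17, 77, 55, 12, 13, 13].

[17, 77, 55, 12, 13, 13]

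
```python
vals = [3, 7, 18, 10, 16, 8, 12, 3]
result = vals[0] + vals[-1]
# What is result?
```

vals has length 8. vals[0] = 3.
vals has length 8. Negative index -1 maps to positive index 8 + (-1) = 7. vals[7] = 3.
Sum: 3 + 3 = 6.

6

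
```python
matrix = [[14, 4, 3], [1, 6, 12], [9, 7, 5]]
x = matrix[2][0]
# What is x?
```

matrix[2] = [9, 7, 5]. Taking column 0 of that row yields 9.

9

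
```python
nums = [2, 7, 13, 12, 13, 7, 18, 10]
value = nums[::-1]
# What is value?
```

nums has length 8. The slice nums[::-1] selects indices [7, 6, 5, 4, 3, 2, 1, 0] (7->10, 6->18, 5->7, 4->13, 3->12, 2->13, 1->7, 0->2), giving [10, 18, 7, 13, 12, 13, 7, 2].

[10, 18, 7, 13, 12, 13, 7, 2]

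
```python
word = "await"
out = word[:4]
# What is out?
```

word has length 5. The slice word[:4] selects indices [0, 1, 2, 3] (0->'a', 1->'w', 2->'a', 3->'i'), giving 'awai'.

'awai'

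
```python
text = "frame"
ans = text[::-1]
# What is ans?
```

text has length 5. The slice text[::-1] selects indices [4, 3, 2, 1, 0] (4->'e', 3->'m', 2->'a', 1->'r', 0->'f'), giving 'emarf'.

'emarf'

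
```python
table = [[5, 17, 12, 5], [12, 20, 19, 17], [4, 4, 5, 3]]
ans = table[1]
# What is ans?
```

table has 3 rows. Row 1 is [12, 20, 19, 17].

[12, 20, 19, 17]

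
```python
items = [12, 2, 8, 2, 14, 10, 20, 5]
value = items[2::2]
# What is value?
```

items has length 8. The slice items[2::2] selects indices [2, 4, 6] (2->8, 4->14, 6->20), giving [8, 14, 20].

[8, 14, 20]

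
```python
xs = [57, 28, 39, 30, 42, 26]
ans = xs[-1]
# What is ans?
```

xs has length 6. Negative index -1 maps to positive index 6 + (-1) = 5. xs[5] = 26.

26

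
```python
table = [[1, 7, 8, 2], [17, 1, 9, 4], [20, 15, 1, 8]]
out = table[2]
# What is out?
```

table has 3 rows. Row 2 is [20, 15, 1, 8].

[20, 15, 1, 8]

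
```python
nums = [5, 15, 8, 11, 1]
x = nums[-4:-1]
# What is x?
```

nums has length 5. The slice nums[-4:-1] selects indices [1, 2, 3] (1->15, 2->8, 3->11), giving [15, 8, 11].

[15, 8, 11]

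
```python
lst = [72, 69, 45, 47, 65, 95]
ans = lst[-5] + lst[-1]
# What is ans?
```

lst has length 6. Negative index -5 maps to positive index 6 + (-5) = 1. lst[1] = 69.
lst has length 6. Negative index -1 maps to positive index 6 + (-1) = 5. lst[5] = 95.
Sum: 69 + 95 = 164.

164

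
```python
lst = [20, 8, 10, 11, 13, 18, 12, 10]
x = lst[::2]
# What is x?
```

lst has length 8. The slice lst[::2] selects indices [0, 2, 4, 6] (0->20, 2->10, 4->13, 6->12), giving [20, 10, 13, 12].

[20, 10, 13, 12]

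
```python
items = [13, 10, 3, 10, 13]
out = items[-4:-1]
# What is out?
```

items has length 5. The slice items[-4:-1] selects indices [1, 2, 3] (1->10, 2->3, 3->10), giving [10, 3, 10].

[10, 3, 10]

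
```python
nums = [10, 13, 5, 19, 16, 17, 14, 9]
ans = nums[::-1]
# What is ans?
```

nums has length 8. The slice nums[::-1] selects indices [7, 6, 5, 4, 3, 2, 1, 0] (7->9, 6->14, 5->17, 4->16, 3->19, 2->5, 1->13, 0->10), giving [9, 14, 17, 16, 19, 5, 13, 10].

[9, 14, 17, 16, 19, 5, 13, 10]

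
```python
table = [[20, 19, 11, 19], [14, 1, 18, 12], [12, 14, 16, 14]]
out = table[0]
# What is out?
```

table has 3 rows. Row 0 is [20, 19, 11, 19].

[20, 19, 11, 19]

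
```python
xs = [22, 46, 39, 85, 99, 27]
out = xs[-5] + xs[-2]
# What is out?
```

xs has length 6. Negative index -5 maps to positive index 6 + (-5) = 1. xs[1] = 46.
xs has length 6. Negative index -2 maps to positive index 6 + (-2) = 4. xs[4] = 99.
Sum: 46 + 99 = 145.

145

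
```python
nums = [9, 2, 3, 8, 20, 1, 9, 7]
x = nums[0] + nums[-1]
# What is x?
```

nums has length 8. nums[0] = 9.
nums has length 8. Negative index -1 maps to positive index 8 + (-1) = 7. nums[7] = 7.
Sum: 9 + 7 = 16.

16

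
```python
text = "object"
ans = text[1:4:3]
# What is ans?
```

text has length 6. The slice text[1:4:3] selects indices [1] (1->'b'), giving 'b'.

'b'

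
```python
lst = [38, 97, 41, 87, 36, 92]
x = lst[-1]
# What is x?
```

lst has length 6. Negative index -1 maps to positive index 6 + (-1) = 5. lst[5] = 92.

92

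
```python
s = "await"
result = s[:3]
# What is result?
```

s has length 5. The slice s[:3] selects indices [0, 1, 2] (0->'a', 1->'w', 2->'a'), giving 'awa'.

'awa'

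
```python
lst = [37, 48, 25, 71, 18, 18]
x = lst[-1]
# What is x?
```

lst has length 6. Negative index -1 maps to positive index 6 + (-1) = 5. lst[5] = 18.

18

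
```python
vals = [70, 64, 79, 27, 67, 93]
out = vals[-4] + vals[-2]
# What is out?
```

vals has length 6. Negative index -4 maps to positive index 6 + (-4) = 2. vals[2] = 79.
vals has length 6. Negative index -2 maps to positive index 6 + (-2) = 4. vals[4] = 67.
Sum: 79 + 67 = 146.

146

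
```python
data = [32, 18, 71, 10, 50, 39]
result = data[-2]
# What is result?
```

data has length 6. Negative index -2 maps to positive index 6 + (-2) = 4. data[4] = 50.

50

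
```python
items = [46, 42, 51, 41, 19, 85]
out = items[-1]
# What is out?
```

items has length 6. Negative index -1 maps to positive index 6 + (-1) = 5. items[5] = 85.

85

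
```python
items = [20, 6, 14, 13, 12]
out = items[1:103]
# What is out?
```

items has length 5. The slice items[1:103] selects indices [1, 2, 3, 4] (1->6, 2->14, 3->13, 4->12), giving [6, 14, 13, 12].

[6, 14, 13, 12]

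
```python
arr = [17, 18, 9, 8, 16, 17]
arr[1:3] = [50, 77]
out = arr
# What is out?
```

arr starts as [17, 18, 9, 8, 16, 17] (length 6). The slice arr[1:3] covers indices [1, 2] with values [18, 9]. Replacing that slice with [50, 77] (same length) produces [17, 50, 77, 8, 16, 17].

[17, 50, 77, 8, 16, 17]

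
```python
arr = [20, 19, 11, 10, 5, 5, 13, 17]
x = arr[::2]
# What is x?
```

arr has length 8. The slice arr[::2] selects indices [0, 2, 4, 6] (0->20, 2->11, 4->5, 6->13), giving [20, 11, 5, 13].

[20, 11, 5, 13]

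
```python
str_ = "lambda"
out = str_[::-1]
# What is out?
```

str_ has length 6. The slice str_[::-1] selects indices [5, 4, 3, 2, 1, 0] (5->'a', 4->'d', 3->'b', 2->'m', 1->'a', 0->'l'), giving 'adbmal'.

'adbmal'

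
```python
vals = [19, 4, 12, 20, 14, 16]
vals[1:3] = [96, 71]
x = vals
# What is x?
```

vals starts as [19, 4, 12, 20, 14, 16] (length 6). The slice vals[1:3] covers indices [1, 2] with values [4, 12]. Replacing that slice with [96, 71] (same length) produces [19, 96, 71, 20, 14, 16].

[19, 96, 71, 20, 14, 16]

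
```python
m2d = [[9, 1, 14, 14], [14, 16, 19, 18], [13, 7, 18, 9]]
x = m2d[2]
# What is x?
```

m2d has 3 rows. Row 2 is [13, 7, 18, 9].

[13, 7, 18, 9]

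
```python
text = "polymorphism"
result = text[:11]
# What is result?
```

text has length 12. The slice text[:11] selects indices [0, 1, 2, 3, 4, 5, 6, 7, 8, 9, 10] (0->'p', 1->'o', 2->'l', 3->'y', 4->'m', 5->'o', 6->'r', 7->'p', 8->'h', 9->'i', 10->'s'), giving 'polymorphis'.

'polymorphis'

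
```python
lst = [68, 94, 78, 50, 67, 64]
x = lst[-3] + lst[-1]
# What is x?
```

lst has length 6. Negative index -3 maps to positive index 6 + (-3) = 3. lst[3] = 50.
lst has length 6. Negative index -1 maps to positive index 6 + (-1) = 5. lst[5] = 64.
Sum: 50 + 64 = 114.

114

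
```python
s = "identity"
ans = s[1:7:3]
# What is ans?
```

s has length 8. The slice s[1:7:3] selects indices [1, 4] (1->'d', 4->'t'), giving 'dt'.

'dt'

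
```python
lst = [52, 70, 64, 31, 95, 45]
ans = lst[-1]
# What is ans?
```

lst has length 6. Negative index -1 maps to positive index 6 + (-1) = 5. lst[5] = 45.

45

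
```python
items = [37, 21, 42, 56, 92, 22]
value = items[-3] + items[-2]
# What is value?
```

items has length 6. Negative index -3 maps to positive index 6 + (-3) = 3. items[3] = 56.
items has length 6. Negative index -2 maps to positive index 6 + (-2) = 4. items[4] = 92.
Sum: 56 + 92 = 148.

148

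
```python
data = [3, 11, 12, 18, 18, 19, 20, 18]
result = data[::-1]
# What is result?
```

data has length 8. The slice data[::-1] selects indices [7, 6, 5, 4, 3, 2, 1, 0] (7->18, 6->20, 5->19, 4->18, 3->18, 2->12, 1->11, 0->3), giving [18, 20, 19, 18, 18, 12, 11, 3].

[18, 20, 19, 18, 18, 12, 11, 3]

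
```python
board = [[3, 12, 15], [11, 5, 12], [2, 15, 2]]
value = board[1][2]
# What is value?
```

board[1] = [11, 5, 12]. Taking column 2 of that row yields 12.

12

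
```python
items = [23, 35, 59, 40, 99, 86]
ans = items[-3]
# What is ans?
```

items has length 6. Negative index -3 maps to positive index 6 + (-3) = 3. items[3] = 40.

40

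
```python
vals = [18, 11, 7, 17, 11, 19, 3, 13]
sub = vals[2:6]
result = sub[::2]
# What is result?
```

vals has length 8. The slice vals[2:6] selects indices [2, 3, 4, 5] (2->7, 3->17, 4->11, 5->19), giving [7, 17, 11, 19]. So sub = [7, 17, 11, 19]. sub has length 4. The slice sub[::2] selects indices [0, 2] (0->7, 2->11), giving [7, 11].

[7, 11]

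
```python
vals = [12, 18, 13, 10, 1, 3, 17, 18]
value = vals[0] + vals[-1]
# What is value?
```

vals has length 8. vals[0] = 12.
vals has length 8. Negative index -1 maps to positive index 8 + (-1) = 7. vals[7] = 18.
Sum: 12 + 18 = 30.

30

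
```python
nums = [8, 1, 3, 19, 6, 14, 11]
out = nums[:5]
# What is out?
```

nums has length 7. The slice nums[:5] selects indices [0, 1, 2, 3, 4] (0->8, 1->1, 2->3, 3->19, 4->6), giving [8, 1, 3, 19, 6].

[8, 1, 3, 19, 6]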